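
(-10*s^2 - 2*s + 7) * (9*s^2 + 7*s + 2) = -90*s^4 - 88*s^3 + 29*s^2 + 45*s + 14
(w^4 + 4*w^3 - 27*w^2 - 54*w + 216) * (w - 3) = w^5 + w^4 - 39*w^3 + 27*w^2 + 378*w - 648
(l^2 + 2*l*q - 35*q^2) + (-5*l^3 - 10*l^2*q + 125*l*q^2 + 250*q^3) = -5*l^3 - 10*l^2*q + l^2 + 125*l*q^2 + 2*l*q + 250*q^3 - 35*q^2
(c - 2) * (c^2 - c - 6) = c^3 - 3*c^2 - 4*c + 12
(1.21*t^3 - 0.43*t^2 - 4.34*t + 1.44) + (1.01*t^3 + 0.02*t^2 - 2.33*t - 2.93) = 2.22*t^3 - 0.41*t^2 - 6.67*t - 1.49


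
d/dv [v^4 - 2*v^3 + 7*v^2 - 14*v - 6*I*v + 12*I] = 4*v^3 - 6*v^2 + 14*v - 14 - 6*I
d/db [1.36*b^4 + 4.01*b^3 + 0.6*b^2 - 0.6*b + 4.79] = 5.44*b^3 + 12.03*b^2 + 1.2*b - 0.6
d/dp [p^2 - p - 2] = 2*p - 1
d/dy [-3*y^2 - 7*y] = -6*y - 7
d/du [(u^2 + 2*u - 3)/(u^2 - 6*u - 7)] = 8*(-u^2 - u - 4)/(u^4 - 12*u^3 + 22*u^2 + 84*u + 49)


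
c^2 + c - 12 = (c - 3)*(c + 4)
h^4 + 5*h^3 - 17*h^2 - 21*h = h*(h - 3)*(h + 1)*(h + 7)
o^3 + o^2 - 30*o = o*(o - 5)*(o + 6)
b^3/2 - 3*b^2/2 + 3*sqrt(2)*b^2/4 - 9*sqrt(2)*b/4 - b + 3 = (b/2 + sqrt(2))*(b - 3)*(b - sqrt(2)/2)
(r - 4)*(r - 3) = r^2 - 7*r + 12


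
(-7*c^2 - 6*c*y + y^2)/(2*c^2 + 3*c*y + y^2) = (-7*c + y)/(2*c + y)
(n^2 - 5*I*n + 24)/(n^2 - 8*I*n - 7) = (-n^2 + 5*I*n - 24)/(-n^2 + 8*I*n + 7)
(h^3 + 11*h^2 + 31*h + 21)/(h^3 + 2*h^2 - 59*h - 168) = (h + 1)/(h - 8)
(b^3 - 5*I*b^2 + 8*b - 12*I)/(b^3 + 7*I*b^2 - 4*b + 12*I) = (b - 6*I)/(b + 6*I)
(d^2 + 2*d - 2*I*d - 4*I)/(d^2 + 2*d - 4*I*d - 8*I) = (d - 2*I)/(d - 4*I)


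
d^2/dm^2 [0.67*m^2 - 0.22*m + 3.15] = 1.34000000000000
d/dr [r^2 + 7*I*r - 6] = 2*r + 7*I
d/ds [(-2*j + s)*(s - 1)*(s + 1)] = -4*j*s + 3*s^2 - 1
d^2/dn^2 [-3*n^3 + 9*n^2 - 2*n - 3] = 18 - 18*n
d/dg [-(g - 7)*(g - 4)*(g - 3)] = -3*g^2 + 28*g - 61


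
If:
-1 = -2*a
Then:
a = 1/2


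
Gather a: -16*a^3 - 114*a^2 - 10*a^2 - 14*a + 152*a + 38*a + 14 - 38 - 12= -16*a^3 - 124*a^2 + 176*a - 36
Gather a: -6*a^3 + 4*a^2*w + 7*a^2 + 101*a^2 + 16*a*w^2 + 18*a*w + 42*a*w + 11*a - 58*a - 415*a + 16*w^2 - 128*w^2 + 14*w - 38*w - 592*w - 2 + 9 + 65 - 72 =-6*a^3 + a^2*(4*w + 108) + a*(16*w^2 + 60*w - 462) - 112*w^2 - 616*w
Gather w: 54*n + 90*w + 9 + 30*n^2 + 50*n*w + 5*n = 30*n^2 + 59*n + w*(50*n + 90) + 9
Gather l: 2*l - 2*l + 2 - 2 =0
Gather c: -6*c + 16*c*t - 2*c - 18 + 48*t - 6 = c*(16*t - 8) + 48*t - 24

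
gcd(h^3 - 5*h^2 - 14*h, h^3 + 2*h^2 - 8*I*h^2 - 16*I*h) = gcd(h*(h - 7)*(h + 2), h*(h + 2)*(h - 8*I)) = h^2 + 2*h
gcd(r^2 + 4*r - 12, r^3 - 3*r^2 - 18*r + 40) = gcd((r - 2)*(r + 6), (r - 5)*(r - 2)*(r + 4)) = r - 2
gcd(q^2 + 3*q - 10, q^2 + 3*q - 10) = q^2 + 3*q - 10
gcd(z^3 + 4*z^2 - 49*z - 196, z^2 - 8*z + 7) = z - 7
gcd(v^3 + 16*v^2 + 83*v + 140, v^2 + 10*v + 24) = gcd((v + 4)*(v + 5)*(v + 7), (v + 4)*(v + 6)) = v + 4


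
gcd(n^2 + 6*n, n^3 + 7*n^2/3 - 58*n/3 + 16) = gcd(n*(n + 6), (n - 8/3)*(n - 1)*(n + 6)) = n + 6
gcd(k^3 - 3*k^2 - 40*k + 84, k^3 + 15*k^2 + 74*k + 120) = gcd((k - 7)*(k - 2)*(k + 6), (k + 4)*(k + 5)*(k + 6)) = k + 6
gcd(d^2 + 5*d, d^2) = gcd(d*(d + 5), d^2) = d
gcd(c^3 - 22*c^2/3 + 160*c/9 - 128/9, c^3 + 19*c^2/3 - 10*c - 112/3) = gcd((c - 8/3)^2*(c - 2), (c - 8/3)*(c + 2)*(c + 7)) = c - 8/3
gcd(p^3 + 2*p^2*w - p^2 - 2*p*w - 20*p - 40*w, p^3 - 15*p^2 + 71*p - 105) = p - 5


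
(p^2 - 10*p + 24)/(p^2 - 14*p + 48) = (p - 4)/(p - 8)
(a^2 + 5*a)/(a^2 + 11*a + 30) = a/(a + 6)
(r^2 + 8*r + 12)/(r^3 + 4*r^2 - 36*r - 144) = (r + 2)/(r^2 - 2*r - 24)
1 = 1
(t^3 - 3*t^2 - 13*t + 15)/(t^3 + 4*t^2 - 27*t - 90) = (t - 1)/(t + 6)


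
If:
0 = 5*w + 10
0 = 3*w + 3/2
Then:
No Solution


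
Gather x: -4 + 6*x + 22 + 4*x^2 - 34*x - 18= 4*x^2 - 28*x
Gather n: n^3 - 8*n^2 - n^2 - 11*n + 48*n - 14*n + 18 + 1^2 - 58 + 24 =n^3 - 9*n^2 + 23*n - 15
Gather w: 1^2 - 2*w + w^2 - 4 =w^2 - 2*w - 3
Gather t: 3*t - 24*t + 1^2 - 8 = -21*t - 7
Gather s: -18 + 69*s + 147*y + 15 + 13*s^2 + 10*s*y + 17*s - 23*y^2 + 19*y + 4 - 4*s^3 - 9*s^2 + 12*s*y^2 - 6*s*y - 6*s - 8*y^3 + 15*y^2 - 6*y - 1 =-4*s^3 + 4*s^2 + s*(12*y^2 + 4*y + 80) - 8*y^3 - 8*y^2 + 160*y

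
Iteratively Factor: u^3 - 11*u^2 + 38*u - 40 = (u - 4)*(u^2 - 7*u + 10) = (u - 4)*(u - 2)*(u - 5)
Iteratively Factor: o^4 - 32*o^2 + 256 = (o + 4)*(o^3 - 4*o^2 - 16*o + 64) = (o - 4)*(o + 4)*(o^2 - 16) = (o - 4)*(o + 4)^2*(o - 4)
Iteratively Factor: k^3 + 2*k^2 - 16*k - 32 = (k - 4)*(k^2 + 6*k + 8) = (k - 4)*(k + 4)*(k + 2)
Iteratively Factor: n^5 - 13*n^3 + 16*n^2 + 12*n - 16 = (n + 1)*(n^4 - n^3 - 12*n^2 + 28*n - 16) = (n - 2)*(n + 1)*(n^3 + n^2 - 10*n + 8) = (n - 2)*(n - 1)*(n + 1)*(n^2 + 2*n - 8) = (n - 2)*(n - 1)*(n + 1)*(n + 4)*(n - 2)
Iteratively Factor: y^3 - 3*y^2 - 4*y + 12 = (y - 2)*(y^2 - y - 6) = (y - 2)*(y + 2)*(y - 3)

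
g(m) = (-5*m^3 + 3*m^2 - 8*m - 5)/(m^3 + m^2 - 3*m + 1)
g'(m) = (-15*m^2 + 6*m - 8)/(m^3 + m^2 - 3*m + 1) + (-3*m^2 - 2*m + 3)*(-5*m^3 + 3*m^2 - 8*m - 5)/(m^3 + m^2 - 3*m + 1)^2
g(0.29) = -30.15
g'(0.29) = -305.55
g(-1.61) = 8.60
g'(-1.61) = -16.46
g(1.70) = -9.32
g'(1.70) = 11.70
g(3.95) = -4.49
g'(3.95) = 0.21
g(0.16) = -11.32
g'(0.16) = -67.12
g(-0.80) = 1.67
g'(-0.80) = -5.08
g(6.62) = -4.37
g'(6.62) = -0.02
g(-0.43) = -0.25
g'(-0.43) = -5.92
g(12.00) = -4.52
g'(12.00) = -0.03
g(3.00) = -4.89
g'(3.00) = 0.78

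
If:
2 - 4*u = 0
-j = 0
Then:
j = 0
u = 1/2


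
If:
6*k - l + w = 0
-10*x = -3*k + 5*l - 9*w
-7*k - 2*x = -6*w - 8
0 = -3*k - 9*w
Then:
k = 12/5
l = 68/5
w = -4/5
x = -34/5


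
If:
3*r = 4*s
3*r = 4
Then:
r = 4/3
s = 1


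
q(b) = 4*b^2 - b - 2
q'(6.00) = 47.00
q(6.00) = 136.00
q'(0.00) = -1.00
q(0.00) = -2.00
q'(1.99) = 14.92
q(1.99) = 11.85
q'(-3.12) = -25.96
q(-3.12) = 40.06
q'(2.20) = 16.60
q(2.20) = 15.16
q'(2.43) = 18.44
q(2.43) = 19.19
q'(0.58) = 3.64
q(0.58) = -1.23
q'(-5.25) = -43.00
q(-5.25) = 113.50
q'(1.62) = 11.96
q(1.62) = 6.88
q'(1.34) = 9.72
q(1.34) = 3.84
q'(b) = 8*b - 1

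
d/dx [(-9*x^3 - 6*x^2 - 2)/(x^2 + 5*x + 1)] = (-9*x^4 - 90*x^3 - 57*x^2 - 8*x + 10)/(x^4 + 10*x^3 + 27*x^2 + 10*x + 1)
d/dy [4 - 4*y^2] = -8*y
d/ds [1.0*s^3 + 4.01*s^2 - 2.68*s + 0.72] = 3.0*s^2 + 8.02*s - 2.68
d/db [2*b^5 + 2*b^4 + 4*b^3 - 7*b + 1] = 10*b^4 + 8*b^3 + 12*b^2 - 7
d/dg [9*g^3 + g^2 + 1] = g*(27*g + 2)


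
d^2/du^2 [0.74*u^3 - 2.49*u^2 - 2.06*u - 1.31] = 4.44*u - 4.98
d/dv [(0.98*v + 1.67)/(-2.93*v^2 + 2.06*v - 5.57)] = (2.8714*v^2 + 9.7862*v - 8.8988)/(8.5849*v^4 - 12.0716*v^3 + 36.8838*v^2 - 22.9484*v + 31.0249)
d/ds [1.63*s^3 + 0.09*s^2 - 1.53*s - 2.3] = 4.89*s^2 + 0.18*s - 1.53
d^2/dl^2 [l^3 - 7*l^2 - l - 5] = 6*l - 14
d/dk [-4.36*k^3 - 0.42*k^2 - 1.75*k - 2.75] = -13.08*k^2 - 0.84*k - 1.75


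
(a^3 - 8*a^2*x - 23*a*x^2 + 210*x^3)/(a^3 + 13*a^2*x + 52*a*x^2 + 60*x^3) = (a^2 - 13*a*x + 42*x^2)/(a^2 + 8*a*x + 12*x^2)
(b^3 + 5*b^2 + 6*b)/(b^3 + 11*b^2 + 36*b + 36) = b/(b + 6)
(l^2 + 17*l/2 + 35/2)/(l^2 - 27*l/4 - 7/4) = 2*(2*l^2 + 17*l + 35)/(4*l^2 - 27*l - 7)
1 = 1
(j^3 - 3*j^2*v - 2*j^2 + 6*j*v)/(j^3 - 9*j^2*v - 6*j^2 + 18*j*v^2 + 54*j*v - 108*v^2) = j*(2 - j)/(-j^2 + 6*j*v + 6*j - 36*v)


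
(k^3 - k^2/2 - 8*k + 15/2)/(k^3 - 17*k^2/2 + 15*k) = (k^2 + 2*k - 3)/(k*(k - 6))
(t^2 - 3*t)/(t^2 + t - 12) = t/(t + 4)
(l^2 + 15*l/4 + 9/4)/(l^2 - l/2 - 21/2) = (4*l + 3)/(2*(2*l - 7))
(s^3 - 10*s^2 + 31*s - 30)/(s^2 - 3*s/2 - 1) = 2*(s^2 - 8*s + 15)/(2*s + 1)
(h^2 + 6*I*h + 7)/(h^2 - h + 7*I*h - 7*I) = (h - I)/(h - 1)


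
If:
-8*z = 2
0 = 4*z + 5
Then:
No Solution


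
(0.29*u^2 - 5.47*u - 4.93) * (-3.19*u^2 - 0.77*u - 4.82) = -0.9251*u^4 + 17.226*u^3 + 18.5408*u^2 + 30.1615*u + 23.7626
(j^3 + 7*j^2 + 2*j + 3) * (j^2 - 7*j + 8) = j^5 - 39*j^3 + 45*j^2 - 5*j + 24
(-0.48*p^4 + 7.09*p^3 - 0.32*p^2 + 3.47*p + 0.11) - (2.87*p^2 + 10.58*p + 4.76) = -0.48*p^4 + 7.09*p^3 - 3.19*p^2 - 7.11*p - 4.65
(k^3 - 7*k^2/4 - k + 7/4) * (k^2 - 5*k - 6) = k^5 - 27*k^4/4 + 7*k^3/4 + 69*k^2/4 - 11*k/4 - 21/2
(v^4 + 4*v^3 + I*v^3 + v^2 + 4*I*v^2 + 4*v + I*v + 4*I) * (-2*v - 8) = -2*v^5 - 16*v^4 - 2*I*v^4 - 34*v^3 - 16*I*v^3 - 16*v^2 - 34*I*v^2 - 32*v - 16*I*v - 32*I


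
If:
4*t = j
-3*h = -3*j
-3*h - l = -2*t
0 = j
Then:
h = 0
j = 0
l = 0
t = 0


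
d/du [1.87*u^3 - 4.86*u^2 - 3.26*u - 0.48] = 5.61*u^2 - 9.72*u - 3.26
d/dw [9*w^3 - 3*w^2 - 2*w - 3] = 27*w^2 - 6*w - 2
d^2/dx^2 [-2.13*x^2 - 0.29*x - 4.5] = -4.26000000000000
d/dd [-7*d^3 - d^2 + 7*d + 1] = -21*d^2 - 2*d + 7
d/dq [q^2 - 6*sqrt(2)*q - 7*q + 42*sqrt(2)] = 2*q - 6*sqrt(2) - 7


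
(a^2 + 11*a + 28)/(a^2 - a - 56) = (a + 4)/(a - 8)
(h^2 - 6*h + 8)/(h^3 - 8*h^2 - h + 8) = (h^2 - 6*h + 8)/(h^3 - 8*h^2 - h + 8)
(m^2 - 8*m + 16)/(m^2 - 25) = (m^2 - 8*m + 16)/(m^2 - 25)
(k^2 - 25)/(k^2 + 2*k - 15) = (k - 5)/(k - 3)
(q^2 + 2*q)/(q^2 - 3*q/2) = 2*(q + 2)/(2*q - 3)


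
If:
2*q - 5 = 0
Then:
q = 5/2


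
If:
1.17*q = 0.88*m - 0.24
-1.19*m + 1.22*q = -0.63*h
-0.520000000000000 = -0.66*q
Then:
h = 0.97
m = 1.32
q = 0.79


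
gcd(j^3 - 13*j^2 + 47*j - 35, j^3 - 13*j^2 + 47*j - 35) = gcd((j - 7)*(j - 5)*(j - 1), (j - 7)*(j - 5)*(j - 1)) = j^3 - 13*j^2 + 47*j - 35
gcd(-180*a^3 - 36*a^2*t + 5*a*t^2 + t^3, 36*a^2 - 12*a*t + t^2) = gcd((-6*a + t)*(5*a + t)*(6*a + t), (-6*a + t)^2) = -6*a + t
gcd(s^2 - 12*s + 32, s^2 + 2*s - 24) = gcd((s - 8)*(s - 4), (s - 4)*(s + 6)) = s - 4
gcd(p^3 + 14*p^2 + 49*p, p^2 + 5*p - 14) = p + 7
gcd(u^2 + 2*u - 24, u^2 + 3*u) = 1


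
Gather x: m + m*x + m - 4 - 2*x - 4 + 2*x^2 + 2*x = m*x + 2*m + 2*x^2 - 8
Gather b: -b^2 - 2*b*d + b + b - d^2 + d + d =-b^2 + b*(2 - 2*d) - d^2 + 2*d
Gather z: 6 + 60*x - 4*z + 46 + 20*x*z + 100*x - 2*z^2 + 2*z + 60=160*x - 2*z^2 + z*(20*x - 2) + 112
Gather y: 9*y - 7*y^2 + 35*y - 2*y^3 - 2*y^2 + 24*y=-2*y^3 - 9*y^2 + 68*y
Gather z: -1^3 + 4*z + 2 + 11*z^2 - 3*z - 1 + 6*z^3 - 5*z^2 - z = 6*z^3 + 6*z^2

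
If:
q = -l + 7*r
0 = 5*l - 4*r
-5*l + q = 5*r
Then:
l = 0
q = 0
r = 0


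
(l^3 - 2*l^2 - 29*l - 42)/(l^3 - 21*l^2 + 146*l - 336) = (l^2 + 5*l + 6)/(l^2 - 14*l + 48)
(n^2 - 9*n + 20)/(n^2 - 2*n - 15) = (n - 4)/(n + 3)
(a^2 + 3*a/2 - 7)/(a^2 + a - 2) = (a^2 + 3*a/2 - 7)/(a^2 + a - 2)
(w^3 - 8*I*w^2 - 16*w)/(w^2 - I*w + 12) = w*(w - 4*I)/(w + 3*I)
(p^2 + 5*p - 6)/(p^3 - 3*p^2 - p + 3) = (p + 6)/(p^2 - 2*p - 3)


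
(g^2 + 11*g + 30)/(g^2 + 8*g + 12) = (g + 5)/(g + 2)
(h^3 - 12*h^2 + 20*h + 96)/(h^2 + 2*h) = h - 14 + 48/h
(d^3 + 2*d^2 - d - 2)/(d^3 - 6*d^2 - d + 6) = (d + 2)/(d - 6)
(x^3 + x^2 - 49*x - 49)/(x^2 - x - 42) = (x^2 + 8*x + 7)/(x + 6)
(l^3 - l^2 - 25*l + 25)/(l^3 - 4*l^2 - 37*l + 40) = (l - 5)/(l - 8)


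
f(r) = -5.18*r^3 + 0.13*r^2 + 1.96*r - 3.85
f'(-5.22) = -422.84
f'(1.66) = -40.43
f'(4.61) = -327.10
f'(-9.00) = -1259.12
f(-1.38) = 7.31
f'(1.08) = -15.89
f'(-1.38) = -27.99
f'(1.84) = -50.17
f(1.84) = -32.07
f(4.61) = -499.55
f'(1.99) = -59.06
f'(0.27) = 0.90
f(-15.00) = 17478.50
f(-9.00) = 3765.26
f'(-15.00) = -3498.44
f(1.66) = -23.93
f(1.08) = -8.11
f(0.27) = -3.41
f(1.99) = -40.26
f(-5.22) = 726.25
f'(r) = -15.54*r^2 + 0.26*r + 1.96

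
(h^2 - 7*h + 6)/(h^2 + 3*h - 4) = (h - 6)/(h + 4)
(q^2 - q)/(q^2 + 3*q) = (q - 1)/(q + 3)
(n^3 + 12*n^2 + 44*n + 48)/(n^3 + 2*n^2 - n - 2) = (n^2 + 10*n + 24)/(n^2 - 1)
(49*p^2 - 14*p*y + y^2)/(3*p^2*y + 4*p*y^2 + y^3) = (49*p^2 - 14*p*y + y^2)/(y*(3*p^2 + 4*p*y + y^2))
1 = 1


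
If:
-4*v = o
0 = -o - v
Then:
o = 0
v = 0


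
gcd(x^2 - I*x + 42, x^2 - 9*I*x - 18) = 1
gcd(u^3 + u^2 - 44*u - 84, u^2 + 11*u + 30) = u + 6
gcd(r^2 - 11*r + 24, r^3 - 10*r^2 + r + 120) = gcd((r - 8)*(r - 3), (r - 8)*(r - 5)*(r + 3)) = r - 8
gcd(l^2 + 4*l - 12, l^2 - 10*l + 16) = l - 2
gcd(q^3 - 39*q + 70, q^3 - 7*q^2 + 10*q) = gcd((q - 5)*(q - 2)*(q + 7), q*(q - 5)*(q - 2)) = q^2 - 7*q + 10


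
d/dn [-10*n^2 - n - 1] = -20*n - 1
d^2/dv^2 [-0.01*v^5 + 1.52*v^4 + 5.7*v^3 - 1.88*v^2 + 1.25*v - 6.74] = -0.2*v^3 + 18.24*v^2 + 34.2*v - 3.76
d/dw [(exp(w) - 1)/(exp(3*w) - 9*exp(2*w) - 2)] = (3*(1 - exp(w))*(exp(w) - 6)*exp(w) + exp(3*w) - 9*exp(2*w) - 2)*exp(w)/(-exp(3*w) + 9*exp(2*w) + 2)^2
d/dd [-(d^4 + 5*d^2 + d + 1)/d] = -3*d^2 - 5 + d^(-2)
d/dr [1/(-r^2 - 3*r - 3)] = (2*r + 3)/(r^2 + 3*r + 3)^2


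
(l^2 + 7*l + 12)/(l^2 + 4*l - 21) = (l^2 + 7*l + 12)/(l^2 + 4*l - 21)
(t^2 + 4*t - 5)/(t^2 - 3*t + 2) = (t + 5)/(t - 2)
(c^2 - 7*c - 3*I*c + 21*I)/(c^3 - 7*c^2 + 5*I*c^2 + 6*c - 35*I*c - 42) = (c - 3*I)/(c^2 + 5*I*c + 6)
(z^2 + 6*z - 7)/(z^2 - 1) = (z + 7)/(z + 1)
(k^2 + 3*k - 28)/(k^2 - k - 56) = (k - 4)/(k - 8)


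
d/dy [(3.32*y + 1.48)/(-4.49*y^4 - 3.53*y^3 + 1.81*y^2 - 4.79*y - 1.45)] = (44.7204*y^4 + 50.02*y^3 + 9.664*y^2 - 5.3576*y + 2.2752)/(20.1601*y^8 + 31.6994*y^7 - 3.7929*y^6 + 30.2356*y^5 + 50.1145*y^4 - 7.1028*y^3 + 17.6951*y^2 + 13.891*y + 2.1025)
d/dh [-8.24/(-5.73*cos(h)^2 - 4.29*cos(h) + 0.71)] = (94.4304*cos(h) + 35.3496)*sin(h)/(5.73*cos(h)^2 + 4.29*cos(h) - 0.71)^2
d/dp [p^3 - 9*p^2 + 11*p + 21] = 3*p^2 - 18*p + 11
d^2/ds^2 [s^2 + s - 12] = 2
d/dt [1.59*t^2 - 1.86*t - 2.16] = 3.18*t - 1.86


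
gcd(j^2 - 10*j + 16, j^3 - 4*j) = j - 2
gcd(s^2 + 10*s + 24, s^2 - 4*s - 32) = s + 4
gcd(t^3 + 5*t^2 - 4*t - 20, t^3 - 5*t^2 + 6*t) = t - 2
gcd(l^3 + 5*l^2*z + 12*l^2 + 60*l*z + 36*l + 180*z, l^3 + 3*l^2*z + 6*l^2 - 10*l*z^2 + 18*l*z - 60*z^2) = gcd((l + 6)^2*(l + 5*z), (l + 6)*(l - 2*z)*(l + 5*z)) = l^2 + 5*l*z + 6*l + 30*z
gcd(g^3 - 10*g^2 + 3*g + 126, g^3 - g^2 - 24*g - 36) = g^2 - 3*g - 18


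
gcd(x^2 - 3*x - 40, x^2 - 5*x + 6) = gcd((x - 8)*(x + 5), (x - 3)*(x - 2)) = 1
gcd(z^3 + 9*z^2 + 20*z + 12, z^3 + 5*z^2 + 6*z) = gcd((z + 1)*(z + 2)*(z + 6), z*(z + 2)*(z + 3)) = z + 2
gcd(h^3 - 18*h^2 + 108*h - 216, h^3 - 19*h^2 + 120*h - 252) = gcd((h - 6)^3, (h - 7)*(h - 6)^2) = h^2 - 12*h + 36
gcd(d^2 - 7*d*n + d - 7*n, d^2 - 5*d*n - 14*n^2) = d - 7*n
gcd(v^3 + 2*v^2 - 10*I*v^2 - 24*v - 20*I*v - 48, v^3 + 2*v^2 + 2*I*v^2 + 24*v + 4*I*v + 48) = v^2 + v*(2 - 4*I) - 8*I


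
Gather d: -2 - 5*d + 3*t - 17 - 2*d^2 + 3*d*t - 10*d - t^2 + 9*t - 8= -2*d^2 + d*(3*t - 15) - t^2 + 12*t - 27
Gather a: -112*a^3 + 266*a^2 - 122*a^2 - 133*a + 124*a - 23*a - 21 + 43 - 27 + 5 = -112*a^3 + 144*a^2 - 32*a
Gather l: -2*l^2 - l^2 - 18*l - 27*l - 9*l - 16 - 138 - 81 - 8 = -3*l^2 - 54*l - 243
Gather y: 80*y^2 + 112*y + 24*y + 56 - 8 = 80*y^2 + 136*y + 48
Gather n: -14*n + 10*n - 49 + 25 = -4*n - 24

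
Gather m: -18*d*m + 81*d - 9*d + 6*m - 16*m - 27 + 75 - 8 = 72*d + m*(-18*d - 10) + 40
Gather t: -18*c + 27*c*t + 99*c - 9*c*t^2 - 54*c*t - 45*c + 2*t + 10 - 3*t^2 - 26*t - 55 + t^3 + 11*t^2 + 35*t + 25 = 36*c + t^3 + t^2*(8 - 9*c) + t*(11 - 27*c) - 20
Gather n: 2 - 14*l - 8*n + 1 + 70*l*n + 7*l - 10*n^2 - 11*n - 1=-7*l - 10*n^2 + n*(70*l - 19) + 2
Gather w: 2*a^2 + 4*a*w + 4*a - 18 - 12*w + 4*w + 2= 2*a^2 + 4*a + w*(4*a - 8) - 16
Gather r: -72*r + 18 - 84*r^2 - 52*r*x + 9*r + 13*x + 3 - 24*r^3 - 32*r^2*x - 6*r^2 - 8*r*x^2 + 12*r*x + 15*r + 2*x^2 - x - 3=-24*r^3 + r^2*(-32*x - 90) + r*(-8*x^2 - 40*x - 48) + 2*x^2 + 12*x + 18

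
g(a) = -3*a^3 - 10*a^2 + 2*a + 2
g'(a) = -9*a^2 - 20*a + 2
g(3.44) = -231.58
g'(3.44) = -173.30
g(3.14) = -183.19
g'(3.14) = -149.54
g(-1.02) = -7.26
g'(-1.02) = 13.04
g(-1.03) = -7.39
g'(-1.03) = 13.05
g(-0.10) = 1.70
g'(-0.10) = 3.91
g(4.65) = -506.56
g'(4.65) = -285.60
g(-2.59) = -18.14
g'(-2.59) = -6.57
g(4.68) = -515.17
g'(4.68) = -288.72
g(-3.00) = -13.00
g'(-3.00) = -19.00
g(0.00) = 2.00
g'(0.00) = 2.00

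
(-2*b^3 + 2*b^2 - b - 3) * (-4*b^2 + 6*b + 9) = 8*b^5 - 20*b^4 - 2*b^3 + 24*b^2 - 27*b - 27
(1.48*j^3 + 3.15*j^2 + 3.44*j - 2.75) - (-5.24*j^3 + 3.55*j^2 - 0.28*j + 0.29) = 6.72*j^3 - 0.4*j^2 + 3.72*j - 3.04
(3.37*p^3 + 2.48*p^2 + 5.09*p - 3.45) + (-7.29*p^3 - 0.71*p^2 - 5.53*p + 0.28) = -3.92*p^3 + 1.77*p^2 - 0.44*p - 3.17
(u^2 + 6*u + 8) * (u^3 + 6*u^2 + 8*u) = u^5 + 12*u^4 + 52*u^3 + 96*u^2 + 64*u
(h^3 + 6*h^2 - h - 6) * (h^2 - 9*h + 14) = h^5 - 3*h^4 - 41*h^3 + 87*h^2 + 40*h - 84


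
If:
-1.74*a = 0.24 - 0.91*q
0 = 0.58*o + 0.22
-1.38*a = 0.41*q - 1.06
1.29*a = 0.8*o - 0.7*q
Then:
No Solution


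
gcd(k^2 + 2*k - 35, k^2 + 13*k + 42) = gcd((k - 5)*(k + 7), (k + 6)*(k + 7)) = k + 7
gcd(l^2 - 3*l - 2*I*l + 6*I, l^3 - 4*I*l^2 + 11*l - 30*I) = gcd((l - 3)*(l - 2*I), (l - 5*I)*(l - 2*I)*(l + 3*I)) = l - 2*I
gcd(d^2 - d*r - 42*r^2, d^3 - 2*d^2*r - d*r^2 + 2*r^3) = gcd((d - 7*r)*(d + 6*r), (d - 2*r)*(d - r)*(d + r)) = 1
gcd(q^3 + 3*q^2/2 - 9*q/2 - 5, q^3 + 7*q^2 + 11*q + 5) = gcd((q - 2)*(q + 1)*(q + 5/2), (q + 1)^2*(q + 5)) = q + 1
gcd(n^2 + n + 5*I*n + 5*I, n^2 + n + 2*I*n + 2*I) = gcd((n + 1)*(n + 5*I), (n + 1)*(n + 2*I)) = n + 1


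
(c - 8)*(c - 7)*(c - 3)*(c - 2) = c^4 - 20*c^3 + 137*c^2 - 370*c + 336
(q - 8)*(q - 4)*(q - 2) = q^3 - 14*q^2 + 56*q - 64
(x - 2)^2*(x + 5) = x^3 + x^2 - 16*x + 20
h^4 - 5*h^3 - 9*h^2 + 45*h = h*(h - 5)*(h - 3)*(h + 3)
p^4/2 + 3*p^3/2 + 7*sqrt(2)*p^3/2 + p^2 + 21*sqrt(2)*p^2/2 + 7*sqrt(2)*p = p*(p/2 + 1)*(p + 1)*(p + 7*sqrt(2))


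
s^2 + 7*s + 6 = (s + 1)*(s + 6)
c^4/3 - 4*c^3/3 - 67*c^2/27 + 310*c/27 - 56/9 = (c/3 + 1)*(c - 4)*(c - 7/3)*(c - 2/3)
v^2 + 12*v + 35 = (v + 5)*(v + 7)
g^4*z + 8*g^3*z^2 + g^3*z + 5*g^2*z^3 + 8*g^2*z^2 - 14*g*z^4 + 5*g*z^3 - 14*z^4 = (g - z)*(g + 2*z)*(g + 7*z)*(g*z + z)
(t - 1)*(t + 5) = t^2 + 4*t - 5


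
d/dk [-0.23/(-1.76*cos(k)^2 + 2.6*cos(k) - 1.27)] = (0.8096*cos(k) - 0.598)*sin(k)/(1.76*cos(k)^2 - 2.6*cos(k) + 1.27)^2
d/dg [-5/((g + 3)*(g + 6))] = 5*(2*g + 9)/((g + 3)^2*(g + 6)^2)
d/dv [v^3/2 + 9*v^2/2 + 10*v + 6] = 3*v^2/2 + 9*v + 10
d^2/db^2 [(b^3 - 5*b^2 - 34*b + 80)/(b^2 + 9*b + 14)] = 12*(13*b^3 + 138*b^2 + 696*b + 1444)/(b^6 + 27*b^5 + 285*b^4 + 1485*b^3 + 3990*b^2 + 5292*b + 2744)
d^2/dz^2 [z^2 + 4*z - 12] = 2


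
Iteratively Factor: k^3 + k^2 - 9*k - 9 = (k + 1)*(k^2 - 9) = (k + 1)*(k + 3)*(k - 3)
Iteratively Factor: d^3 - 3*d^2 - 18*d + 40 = (d + 4)*(d^2 - 7*d + 10) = (d - 5)*(d + 4)*(d - 2)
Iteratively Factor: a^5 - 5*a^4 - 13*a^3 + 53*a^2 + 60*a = (a - 5)*(a^4 - 13*a^2 - 12*a) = (a - 5)*(a + 1)*(a^3 - a^2 - 12*a) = a*(a - 5)*(a + 1)*(a^2 - a - 12) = a*(a - 5)*(a - 4)*(a + 1)*(a + 3)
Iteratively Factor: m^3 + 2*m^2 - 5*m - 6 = (m + 3)*(m^2 - m - 2) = (m + 1)*(m + 3)*(m - 2)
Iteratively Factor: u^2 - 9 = (u + 3)*(u - 3)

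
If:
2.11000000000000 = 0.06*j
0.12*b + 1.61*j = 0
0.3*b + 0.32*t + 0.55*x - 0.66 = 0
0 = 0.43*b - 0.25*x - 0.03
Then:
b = -471.82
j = 35.17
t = 1839.42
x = -811.65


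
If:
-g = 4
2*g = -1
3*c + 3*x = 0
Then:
No Solution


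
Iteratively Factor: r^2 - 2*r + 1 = (r - 1)*(r - 1)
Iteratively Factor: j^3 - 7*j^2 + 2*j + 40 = (j - 4)*(j^2 - 3*j - 10) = (j - 4)*(j + 2)*(j - 5)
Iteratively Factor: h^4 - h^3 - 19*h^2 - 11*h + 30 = (h + 2)*(h^3 - 3*h^2 - 13*h + 15) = (h + 2)*(h + 3)*(h^2 - 6*h + 5) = (h - 5)*(h + 2)*(h + 3)*(h - 1)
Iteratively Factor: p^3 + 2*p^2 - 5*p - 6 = (p - 2)*(p^2 + 4*p + 3) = (p - 2)*(p + 3)*(p + 1)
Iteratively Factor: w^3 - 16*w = (w + 4)*(w^2 - 4*w) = w*(w + 4)*(w - 4)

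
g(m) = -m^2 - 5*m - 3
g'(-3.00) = 1.00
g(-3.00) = 3.00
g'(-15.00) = 25.00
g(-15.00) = -153.00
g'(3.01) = -11.02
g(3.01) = -27.11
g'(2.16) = -9.32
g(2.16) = -18.47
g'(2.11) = -9.22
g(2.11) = -18.00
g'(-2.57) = 0.14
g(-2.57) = 3.25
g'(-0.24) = -4.52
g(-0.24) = -1.86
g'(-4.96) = 4.92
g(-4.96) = -2.80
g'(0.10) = -5.20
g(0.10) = -3.51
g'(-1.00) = -3.00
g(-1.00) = 1.00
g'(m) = -2*m - 5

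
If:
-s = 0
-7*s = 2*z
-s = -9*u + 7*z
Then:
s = 0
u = 0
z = 0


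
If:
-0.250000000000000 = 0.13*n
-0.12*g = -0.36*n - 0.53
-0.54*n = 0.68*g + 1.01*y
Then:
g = -1.35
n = -1.92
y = 1.94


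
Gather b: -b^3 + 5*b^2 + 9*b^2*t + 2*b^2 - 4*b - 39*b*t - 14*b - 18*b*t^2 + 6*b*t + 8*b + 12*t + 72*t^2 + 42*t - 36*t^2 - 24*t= -b^3 + b^2*(9*t + 7) + b*(-18*t^2 - 33*t - 10) + 36*t^2 + 30*t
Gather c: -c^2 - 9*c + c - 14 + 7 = -c^2 - 8*c - 7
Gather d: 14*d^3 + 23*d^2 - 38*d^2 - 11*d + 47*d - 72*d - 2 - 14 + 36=14*d^3 - 15*d^2 - 36*d + 20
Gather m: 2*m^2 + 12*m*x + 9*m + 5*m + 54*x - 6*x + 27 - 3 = 2*m^2 + m*(12*x + 14) + 48*x + 24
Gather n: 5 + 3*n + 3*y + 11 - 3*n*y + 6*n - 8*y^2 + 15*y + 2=n*(9 - 3*y) - 8*y^2 + 18*y + 18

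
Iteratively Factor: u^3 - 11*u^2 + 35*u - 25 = (u - 1)*(u^2 - 10*u + 25) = (u - 5)*(u - 1)*(u - 5)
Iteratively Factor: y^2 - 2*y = (y)*(y - 2)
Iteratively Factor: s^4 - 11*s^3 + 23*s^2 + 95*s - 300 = (s - 5)*(s^3 - 6*s^2 - 7*s + 60) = (s - 5)*(s - 4)*(s^2 - 2*s - 15) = (s - 5)^2*(s - 4)*(s + 3)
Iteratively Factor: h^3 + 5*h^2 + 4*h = (h)*(h^2 + 5*h + 4) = h*(h + 1)*(h + 4)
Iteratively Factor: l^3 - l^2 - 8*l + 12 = (l - 2)*(l^2 + l - 6) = (l - 2)^2*(l + 3)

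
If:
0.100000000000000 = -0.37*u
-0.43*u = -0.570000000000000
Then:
No Solution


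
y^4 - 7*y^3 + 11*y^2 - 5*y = y*(y - 5)*(y - 1)^2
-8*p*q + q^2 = q*(-8*p + q)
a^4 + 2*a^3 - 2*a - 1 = (a - 1)*(a + 1)^3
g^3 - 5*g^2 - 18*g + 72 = (g - 6)*(g - 3)*(g + 4)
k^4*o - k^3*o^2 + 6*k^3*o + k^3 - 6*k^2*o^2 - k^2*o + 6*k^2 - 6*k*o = k*(k + 6)*(k - o)*(k*o + 1)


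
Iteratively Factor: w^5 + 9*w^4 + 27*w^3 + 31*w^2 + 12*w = (w)*(w^4 + 9*w^3 + 27*w^2 + 31*w + 12) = w*(w + 3)*(w^3 + 6*w^2 + 9*w + 4) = w*(w + 1)*(w + 3)*(w^2 + 5*w + 4) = w*(w + 1)^2*(w + 3)*(w + 4)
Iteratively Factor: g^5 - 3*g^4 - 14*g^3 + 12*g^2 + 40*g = (g + 2)*(g^4 - 5*g^3 - 4*g^2 + 20*g) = (g - 5)*(g + 2)*(g^3 - 4*g) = (g - 5)*(g - 2)*(g + 2)*(g^2 + 2*g) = g*(g - 5)*(g - 2)*(g + 2)*(g + 2)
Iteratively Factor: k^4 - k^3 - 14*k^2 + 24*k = (k + 4)*(k^3 - 5*k^2 + 6*k) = (k - 3)*(k + 4)*(k^2 - 2*k) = k*(k - 3)*(k + 4)*(k - 2)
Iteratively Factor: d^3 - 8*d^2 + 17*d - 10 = (d - 5)*(d^2 - 3*d + 2) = (d - 5)*(d - 2)*(d - 1)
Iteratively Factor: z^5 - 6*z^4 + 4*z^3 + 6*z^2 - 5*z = (z - 1)*(z^4 - 5*z^3 - z^2 + 5*z) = (z - 5)*(z - 1)*(z^3 - z) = (z - 5)*(z - 1)^2*(z^2 + z) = (z - 5)*(z - 1)^2*(z + 1)*(z)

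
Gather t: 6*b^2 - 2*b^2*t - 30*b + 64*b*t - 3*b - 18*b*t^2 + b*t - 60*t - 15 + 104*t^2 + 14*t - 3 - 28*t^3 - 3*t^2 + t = 6*b^2 - 33*b - 28*t^3 + t^2*(101 - 18*b) + t*(-2*b^2 + 65*b - 45) - 18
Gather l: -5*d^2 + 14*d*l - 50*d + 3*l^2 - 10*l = -5*d^2 - 50*d + 3*l^2 + l*(14*d - 10)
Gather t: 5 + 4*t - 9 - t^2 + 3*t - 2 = -t^2 + 7*t - 6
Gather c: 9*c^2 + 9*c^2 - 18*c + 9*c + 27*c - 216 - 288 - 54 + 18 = 18*c^2 + 18*c - 540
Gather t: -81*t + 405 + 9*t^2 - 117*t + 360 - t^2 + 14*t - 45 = 8*t^2 - 184*t + 720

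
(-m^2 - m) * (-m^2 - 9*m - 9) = m^4 + 10*m^3 + 18*m^2 + 9*m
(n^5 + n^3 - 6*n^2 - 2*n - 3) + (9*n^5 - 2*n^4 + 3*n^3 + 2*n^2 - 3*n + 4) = 10*n^5 - 2*n^4 + 4*n^3 - 4*n^2 - 5*n + 1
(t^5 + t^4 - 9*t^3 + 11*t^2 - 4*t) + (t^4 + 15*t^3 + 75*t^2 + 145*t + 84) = t^5 + 2*t^4 + 6*t^3 + 86*t^2 + 141*t + 84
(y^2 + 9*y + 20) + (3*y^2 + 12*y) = 4*y^2 + 21*y + 20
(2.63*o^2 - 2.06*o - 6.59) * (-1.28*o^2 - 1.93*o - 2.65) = -3.3664*o^4 - 2.4391*o^3 + 5.4415*o^2 + 18.1777*o + 17.4635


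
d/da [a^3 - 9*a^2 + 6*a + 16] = 3*a^2 - 18*a + 6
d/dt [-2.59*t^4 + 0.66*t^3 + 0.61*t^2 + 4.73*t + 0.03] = -10.36*t^3 + 1.98*t^2 + 1.22*t + 4.73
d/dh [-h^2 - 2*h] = -2*h - 2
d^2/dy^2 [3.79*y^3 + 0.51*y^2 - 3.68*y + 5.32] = 22.74*y + 1.02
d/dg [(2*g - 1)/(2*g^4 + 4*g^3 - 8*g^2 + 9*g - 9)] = (-12*g^4 - 8*g^3 + 28*g^2 - 16*g - 9)/(4*g^8 + 16*g^7 - 16*g^6 - 28*g^5 + 100*g^4 - 216*g^3 + 225*g^2 - 162*g + 81)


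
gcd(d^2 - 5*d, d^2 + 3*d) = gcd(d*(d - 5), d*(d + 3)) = d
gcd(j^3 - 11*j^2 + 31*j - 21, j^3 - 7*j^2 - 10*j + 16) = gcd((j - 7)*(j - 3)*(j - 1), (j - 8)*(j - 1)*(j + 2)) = j - 1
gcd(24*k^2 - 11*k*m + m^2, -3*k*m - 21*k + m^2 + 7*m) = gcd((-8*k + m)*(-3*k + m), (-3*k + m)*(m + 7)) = 3*k - m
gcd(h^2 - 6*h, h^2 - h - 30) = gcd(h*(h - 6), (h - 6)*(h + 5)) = h - 6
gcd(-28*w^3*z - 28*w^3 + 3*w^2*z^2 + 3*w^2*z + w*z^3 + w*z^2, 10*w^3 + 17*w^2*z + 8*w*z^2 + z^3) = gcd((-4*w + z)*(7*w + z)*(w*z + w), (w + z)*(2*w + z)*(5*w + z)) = 1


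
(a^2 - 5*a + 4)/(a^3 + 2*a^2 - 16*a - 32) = (a - 1)/(a^2 + 6*a + 8)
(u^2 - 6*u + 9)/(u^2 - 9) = (u - 3)/(u + 3)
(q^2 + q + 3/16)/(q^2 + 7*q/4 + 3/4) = (q + 1/4)/(q + 1)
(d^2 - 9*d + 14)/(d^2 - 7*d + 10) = (d - 7)/(d - 5)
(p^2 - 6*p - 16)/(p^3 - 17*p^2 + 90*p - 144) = (p + 2)/(p^2 - 9*p + 18)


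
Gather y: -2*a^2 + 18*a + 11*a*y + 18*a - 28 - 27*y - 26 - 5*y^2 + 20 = -2*a^2 + 36*a - 5*y^2 + y*(11*a - 27) - 34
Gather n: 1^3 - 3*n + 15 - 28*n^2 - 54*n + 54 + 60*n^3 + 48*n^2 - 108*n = 60*n^3 + 20*n^2 - 165*n + 70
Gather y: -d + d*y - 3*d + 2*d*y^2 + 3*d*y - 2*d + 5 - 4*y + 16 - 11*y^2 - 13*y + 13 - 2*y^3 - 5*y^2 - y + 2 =-6*d - 2*y^3 + y^2*(2*d - 16) + y*(4*d - 18) + 36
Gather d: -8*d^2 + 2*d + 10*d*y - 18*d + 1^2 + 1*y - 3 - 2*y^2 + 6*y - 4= -8*d^2 + d*(10*y - 16) - 2*y^2 + 7*y - 6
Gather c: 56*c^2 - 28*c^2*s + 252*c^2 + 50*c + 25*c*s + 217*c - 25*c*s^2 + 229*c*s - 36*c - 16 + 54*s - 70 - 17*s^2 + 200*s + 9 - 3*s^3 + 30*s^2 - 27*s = c^2*(308 - 28*s) + c*(-25*s^2 + 254*s + 231) - 3*s^3 + 13*s^2 + 227*s - 77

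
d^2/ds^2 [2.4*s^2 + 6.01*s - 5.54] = 4.80000000000000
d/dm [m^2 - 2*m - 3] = 2*m - 2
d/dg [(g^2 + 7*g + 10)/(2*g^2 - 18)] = (-7*g^2 - 38*g - 63)/(2*(g^4 - 18*g^2 + 81))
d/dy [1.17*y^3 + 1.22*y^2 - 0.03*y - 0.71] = 3.51*y^2 + 2.44*y - 0.03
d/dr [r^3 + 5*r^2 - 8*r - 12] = 3*r^2 + 10*r - 8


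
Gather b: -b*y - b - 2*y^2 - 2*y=b*(-y - 1) - 2*y^2 - 2*y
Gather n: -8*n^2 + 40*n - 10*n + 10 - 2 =-8*n^2 + 30*n + 8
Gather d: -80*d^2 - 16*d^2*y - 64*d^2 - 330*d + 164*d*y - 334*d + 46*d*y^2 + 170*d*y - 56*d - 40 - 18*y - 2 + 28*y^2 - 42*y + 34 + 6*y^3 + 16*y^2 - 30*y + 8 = d^2*(-16*y - 144) + d*(46*y^2 + 334*y - 720) + 6*y^3 + 44*y^2 - 90*y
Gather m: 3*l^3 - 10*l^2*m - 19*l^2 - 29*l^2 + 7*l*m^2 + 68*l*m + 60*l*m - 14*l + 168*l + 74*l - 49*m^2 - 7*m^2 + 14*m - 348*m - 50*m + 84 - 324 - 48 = 3*l^3 - 48*l^2 + 228*l + m^2*(7*l - 56) + m*(-10*l^2 + 128*l - 384) - 288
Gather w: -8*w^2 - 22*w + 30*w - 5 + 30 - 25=-8*w^2 + 8*w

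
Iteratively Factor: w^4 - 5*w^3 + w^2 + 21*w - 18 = (w + 2)*(w^3 - 7*w^2 + 15*w - 9) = (w - 1)*(w + 2)*(w^2 - 6*w + 9) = (w - 3)*(w - 1)*(w + 2)*(w - 3)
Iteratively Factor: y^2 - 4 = (y - 2)*(y + 2)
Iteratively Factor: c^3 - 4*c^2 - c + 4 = (c + 1)*(c^2 - 5*c + 4) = (c - 4)*(c + 1)*(c - 1)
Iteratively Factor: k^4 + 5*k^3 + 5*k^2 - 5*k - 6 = (k - 1)*(k^3 + 6*k^2 + 11*k + 6) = (k - 1)*(k + 3)*(k^2 + 3*k + 2) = (k - 1)*(k + 2)*(k + 3)*(k + 1)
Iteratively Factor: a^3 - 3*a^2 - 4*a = (a)*(a^2 - 3*a - 4) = a*(a + 1)*(a - 4)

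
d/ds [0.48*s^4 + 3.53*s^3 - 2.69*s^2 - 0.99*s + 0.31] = 1.92*s^3 + 10.59*s^2 - 5.38*s - 0.99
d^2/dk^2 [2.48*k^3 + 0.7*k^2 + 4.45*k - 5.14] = 14.88*k + 1.4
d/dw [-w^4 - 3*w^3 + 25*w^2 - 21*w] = -4*w^3 - 9*w^2 + 50*w - 21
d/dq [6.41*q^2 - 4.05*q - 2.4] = 12.82*q - 4.05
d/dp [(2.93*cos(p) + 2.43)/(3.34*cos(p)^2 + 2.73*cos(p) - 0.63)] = (9.7862*cos(p)^2 + 16.2324*cos(p) + 8.4798)*sin(p)/(11.1556*cos(p)^4 + 18.2364*cos(p)^3 + 3.2445*cos(p)^2 - 3.4398*cos(p) + 0.3969)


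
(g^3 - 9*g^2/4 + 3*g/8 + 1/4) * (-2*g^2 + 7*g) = -2*g^5 + 23*g^4/2 - 33*g^3/2 + 17*g^2/8 + 7*g/4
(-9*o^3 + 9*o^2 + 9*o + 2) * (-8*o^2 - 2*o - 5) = 72*o^5 - 54*o^4 - 45*o^3 - 79*o^2 - 49*o - 10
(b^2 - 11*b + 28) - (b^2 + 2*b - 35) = 63 - 13*b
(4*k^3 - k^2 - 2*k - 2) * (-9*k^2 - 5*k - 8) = -36*k^5 - 11*k^4 - 9*k^3 + 36*k^2 + 26*k + 16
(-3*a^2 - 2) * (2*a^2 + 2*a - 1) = -6*a^4 - 6*a^3 - a^2 - 4*a + 2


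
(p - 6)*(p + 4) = p^2 - 2*p - 24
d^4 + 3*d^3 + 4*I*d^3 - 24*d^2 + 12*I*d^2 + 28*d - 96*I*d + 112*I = (d - 2)^2*(d + 7)*(d + 4*I)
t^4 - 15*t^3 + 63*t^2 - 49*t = t*(t - 7)^2*(t - 1)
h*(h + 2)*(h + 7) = h^3 + 9*h^2 + 14*h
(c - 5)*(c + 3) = c^2 - 2*c - 15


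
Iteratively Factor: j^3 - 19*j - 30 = (j + 3)*(j^2 - 3*j - 10) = (j - 5)*(j + 3)*(j + 2)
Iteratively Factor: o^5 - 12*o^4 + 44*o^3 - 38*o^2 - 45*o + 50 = (o - 2)*(o^4 - 10*o^3 + 24*o^2 + 10*o - 25) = (o - 2)*(o - 1)*(o^3 - 9*o^2 + 15*o + 25) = (o - 5)*(o - 2)*(o - 1)*(o^2 - 4*o - 5) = (o - 5)*(o - 2)*(o - 1)*(o + 1)*(o - 5)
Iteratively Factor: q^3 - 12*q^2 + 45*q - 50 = (q - 5)*(q^2 - 7*q + 10) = (q - 5)^2*(q - 2)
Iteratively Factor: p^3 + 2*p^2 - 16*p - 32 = (p - 4)*(p^2 + 6*p + 8) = (p - 4)*(p + 2)*(p + 4)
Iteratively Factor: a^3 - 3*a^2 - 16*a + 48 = (a + 4)*(a^2 - 7*a + 12) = (a - 3)*(a + 4)*(a - 4)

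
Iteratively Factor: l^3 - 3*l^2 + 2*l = (l - 1)*(l^2 - 2*l) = (l - 2)*(l - 1)*(l)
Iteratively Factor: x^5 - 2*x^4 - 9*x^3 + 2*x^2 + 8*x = (x - 1)*(x^4 - x^3 - 10*x^2 - 8*x) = x*(x - 1)*(x^3 - x^2 - 10*x - 8) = x*(x - 1)*(x + 2)*(x^2 - 3*x - 4) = x*(x - 1)*(x + 1)*(x + 2)*(x - 4)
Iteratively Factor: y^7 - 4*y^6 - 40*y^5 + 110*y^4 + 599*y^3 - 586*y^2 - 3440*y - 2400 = (y - 5)*(y^6 + y^5 - 35*y^4 - 65*y^3 + 274*y^2 + 784*y + 480) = (y - 5)*(y - 4)*(y^5 + 5*y^4 - 15*y^3 - 125*y^2 - 226*y - 120) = (y - 5)*(y - 4)*(y + 2)*(y^4 + 3*y^3 - 21*y^2 - 83*y - 60) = (y - 5)*(y - 4)*(y + 2)*(y + 3)*(y^3 - 21*y - 20) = (y - 5)^2*(y - 4)*(y + 2)*(y + 3)*(y^2 + 5*y + 4) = (y - 5)^2*(y - 4)*(y + 1)*(y + 2)*(y + 3)*(y + 4)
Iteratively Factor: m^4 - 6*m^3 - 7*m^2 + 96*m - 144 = (m - 4)*(m^3 - 2*m^2 - 15*m + 36) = (m - 4)*(m - 3)*(m^2 + m - 12) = (m - 4)*(m - 3)^2*(m + 4)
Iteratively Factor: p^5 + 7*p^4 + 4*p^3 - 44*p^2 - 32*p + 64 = (p + 4)*(p^4 + 3*p^3 - 8*p^2 - 12*p + 16) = (p + 4)^2*(p^3 - p^2 - 4*p + 4) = (p - 2)*(p + 4)^2*(p^2 + p - 2) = (p - 2)*(p + 2)*(p + 4)^2*(p - 1)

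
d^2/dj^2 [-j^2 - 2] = -2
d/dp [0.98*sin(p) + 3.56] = 0.98*cos(p)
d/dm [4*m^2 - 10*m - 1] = 8*m - 10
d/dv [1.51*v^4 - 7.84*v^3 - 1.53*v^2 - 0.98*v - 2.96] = 6.04*v^3 - 23.52*v^2 - 3.06*v - 0.98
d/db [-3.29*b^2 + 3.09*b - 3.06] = 3.09 - 6.58*b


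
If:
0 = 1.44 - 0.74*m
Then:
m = 1.95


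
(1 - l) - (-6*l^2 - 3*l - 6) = 6*l^2 + 2*l + 7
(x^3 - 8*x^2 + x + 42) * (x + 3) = x^4 - 5*x^3 - 23*x^2 + 45*x + 126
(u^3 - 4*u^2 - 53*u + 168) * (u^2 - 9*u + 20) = u^5 - 13*u^4 + 3*u^3 + 565*u^2 - 2572*u + 3360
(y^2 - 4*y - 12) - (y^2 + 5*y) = -9*y - 12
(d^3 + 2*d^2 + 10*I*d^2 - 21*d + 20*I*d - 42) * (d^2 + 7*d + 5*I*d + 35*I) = d^5 + 9*d^4 + 15*I*d^4 - 57*d^3 + 135*I*d^3 - 639*d^2 + 105*I*d^2 - 994*d - 945*I*d - 1470*I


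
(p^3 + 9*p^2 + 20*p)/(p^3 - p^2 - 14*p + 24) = p*(p + 5)/(p^2 - 5*p + 6)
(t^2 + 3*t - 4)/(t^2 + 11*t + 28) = (t - 1)/(t + 7)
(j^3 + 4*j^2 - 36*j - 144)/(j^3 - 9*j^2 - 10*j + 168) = (j + 6)/(j - 7)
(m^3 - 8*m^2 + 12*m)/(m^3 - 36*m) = (m - 2)/(m + 6)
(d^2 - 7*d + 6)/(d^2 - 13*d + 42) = (d - 1)/(d - 7)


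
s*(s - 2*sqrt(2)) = s^2 - 2*sqrt(2)*s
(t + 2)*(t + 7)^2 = t^3 + 16*t^2 + 77*t + 98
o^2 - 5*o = o*(o - 5)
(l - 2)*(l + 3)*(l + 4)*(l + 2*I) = l^4 + 5*l^3 + 2*I*l^3 - 2*l^2 + 10*I*l^2 - 24*l - 4*I*l - 48*I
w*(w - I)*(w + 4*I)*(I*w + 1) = I*w^4 - 2*w^3 + 7*I*w^2 + 4*w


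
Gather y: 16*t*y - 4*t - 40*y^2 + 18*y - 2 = -4*t - 40*y^2 + y*(16*t + 18) - 2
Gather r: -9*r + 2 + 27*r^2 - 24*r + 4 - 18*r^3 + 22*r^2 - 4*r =-18*r^3 + 49*r^2 - 37*r + 6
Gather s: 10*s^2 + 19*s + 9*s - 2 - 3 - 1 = 10*s^2 + 28*s - 6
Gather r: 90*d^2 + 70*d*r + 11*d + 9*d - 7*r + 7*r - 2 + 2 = 90*d^2 + 70*d*r + 20*d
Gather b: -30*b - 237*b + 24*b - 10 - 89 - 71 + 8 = -243*b - 162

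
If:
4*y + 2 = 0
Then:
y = -1/2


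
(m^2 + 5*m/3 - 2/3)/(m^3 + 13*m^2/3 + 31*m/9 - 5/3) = 3*(m + 2)/(3*m^2 + 14*m + 15)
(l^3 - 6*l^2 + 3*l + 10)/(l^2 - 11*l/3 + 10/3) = 3*(l^2 - 4*l - 5)/(3*l - 5)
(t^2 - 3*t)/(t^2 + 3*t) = (t - 3)/(t + 3)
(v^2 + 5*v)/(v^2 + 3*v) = (v + 5)/(v + 3)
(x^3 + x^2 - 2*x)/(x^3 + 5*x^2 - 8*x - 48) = x*(x^2 + x - 2)/(x^3 + 5*x^2 - 8*x - 48)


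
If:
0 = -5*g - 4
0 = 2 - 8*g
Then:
No Solution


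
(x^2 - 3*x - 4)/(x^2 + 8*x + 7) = (x - 4)/(x + 7)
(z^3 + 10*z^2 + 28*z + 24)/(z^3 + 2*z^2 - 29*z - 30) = (z^2 + 4*z + 4)/(z^2 - 4*z - 5)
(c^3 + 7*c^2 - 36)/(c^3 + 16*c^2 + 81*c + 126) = (c - 2)/(c + 7)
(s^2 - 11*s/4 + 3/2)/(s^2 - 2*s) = (s - 3/4)/s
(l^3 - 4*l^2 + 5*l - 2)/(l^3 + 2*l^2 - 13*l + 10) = (l - 1)/(l + 5)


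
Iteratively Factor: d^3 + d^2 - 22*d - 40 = (d - 5)*(d^2 + 6*d + 8) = (d - 5)*(d + 2)*(d + 4)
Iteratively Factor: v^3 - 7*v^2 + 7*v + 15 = (v + 1)*(v^2 - 8*v + 15) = (v - 5)*(v + 1)*(v - 3)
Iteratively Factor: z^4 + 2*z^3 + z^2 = (z)*(z^3 + 2*z^2 + z) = z*(z + 1)*(z^2 + z) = z*(z + 1)^2*(z)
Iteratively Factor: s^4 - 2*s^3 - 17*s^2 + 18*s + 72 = (s + 2)*(s^3 - 4*s^2 - 9*s + 36) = (s + 2)*(s + 3)*(s^2 - 7*s + 12) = (s - 4)*(s + 2)*(s + 3)*(s - 3)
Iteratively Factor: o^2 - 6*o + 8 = (o - 4)*(o - 2)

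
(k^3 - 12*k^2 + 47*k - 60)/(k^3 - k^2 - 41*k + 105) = (k - 4)/(k + 7)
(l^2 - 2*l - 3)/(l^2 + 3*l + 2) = (l - 3)/(l + 2)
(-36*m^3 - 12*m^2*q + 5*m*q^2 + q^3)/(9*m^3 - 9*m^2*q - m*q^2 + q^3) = (12*m^2 + 8*m*q + q^2)/(-3*m^2 + 2*m*q + q^2)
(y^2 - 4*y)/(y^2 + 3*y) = (y - 4)/(y + 3)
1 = 1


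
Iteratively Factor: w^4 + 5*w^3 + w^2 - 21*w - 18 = (w - 2)*(w^3 + 7*w^2 + 15*w + 9) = (w - 2)*(w + 3)*(w^2 + 4*w + 3) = (w - 2)*(w + 1)*(w + 3)*(w + 3)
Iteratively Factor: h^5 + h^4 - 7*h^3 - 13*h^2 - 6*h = (h - 3)*(h^4 + 4*h^3 + 5*h^2 + 2*h) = (h - 3)*(h + 1)*(h^3 + 3*h^2 + 2*h) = (h - 3)*(h + 1)*(h + 2)*(h^2 + h) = h*(h - 3)*(h + 1)*(h + 2)*(h + 1)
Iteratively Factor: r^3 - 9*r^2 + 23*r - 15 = (r - 3)*(r^2 - 6*r + 5) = (r - 5)*(r - 3)*(r - 1)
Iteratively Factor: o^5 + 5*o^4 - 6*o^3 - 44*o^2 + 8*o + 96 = (o + 4)*(o^4 + o^3 - 10*o^2 - 4*o + 24) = (o + 2)*(o + 4)*(o^3 - o^2 - 8*o + 12) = (o - 2)*(o + 2)*(o + 4)*(o^2 + o - 6) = (o - 2)*(o + 2)*(o + 3)*(o + 4)*(o - 2)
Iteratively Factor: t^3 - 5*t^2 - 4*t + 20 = (t - 2)*(t^2 - 3*t - 10) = (t - 2)*(t + 2)*(t - 5)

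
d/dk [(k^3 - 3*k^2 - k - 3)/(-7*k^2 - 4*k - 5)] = (-7*k^4 - 8*k^3 - 10*k^2 - 12*k - 7)/(49*k^4 + 56*k^3 + 86*k^2 + 40*k + 25)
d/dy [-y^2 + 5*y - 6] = 5 - 2*y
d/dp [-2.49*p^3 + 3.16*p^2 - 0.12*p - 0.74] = -7.47*p^2 + 6.32*p - 0.12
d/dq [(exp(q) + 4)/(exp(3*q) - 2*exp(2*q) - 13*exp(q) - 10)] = ((exp(q) + 4)*(-3*exp(2*q) + 4*exp(q) + 13) + exp(3*q) - 2*exp(2*q) - 13*exp(q) - 10)*exp(q)/(-exp(3*q) + 2*exp(2*q) + 13*exp(q) + 10)^2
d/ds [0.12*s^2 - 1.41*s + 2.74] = 0.24*s - 1.41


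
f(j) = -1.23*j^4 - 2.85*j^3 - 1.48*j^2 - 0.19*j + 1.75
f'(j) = -4.92*j^3 - 8.55*j^2 - 2.96*j - 0.19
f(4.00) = -519.97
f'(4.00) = -463.71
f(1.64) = -24.01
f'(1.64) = -49.74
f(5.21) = -1348.73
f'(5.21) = -943.48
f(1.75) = -29.93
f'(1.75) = -57.92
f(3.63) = -368.33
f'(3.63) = -358.93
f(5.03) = -1186.72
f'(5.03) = -857.54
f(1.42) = -14.67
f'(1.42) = -35.72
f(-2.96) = -31.16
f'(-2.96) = 61.26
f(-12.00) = -20789.57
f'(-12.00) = 7305.89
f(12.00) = -30643.73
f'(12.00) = -9768.67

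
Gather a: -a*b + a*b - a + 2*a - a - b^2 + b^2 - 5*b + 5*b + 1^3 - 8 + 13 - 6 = 0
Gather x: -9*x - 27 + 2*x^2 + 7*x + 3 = 2*x^2 - 2*x - 24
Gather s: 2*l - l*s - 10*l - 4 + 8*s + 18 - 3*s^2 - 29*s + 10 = -8*l - 3*s^2 + s*(-l - 21) + 24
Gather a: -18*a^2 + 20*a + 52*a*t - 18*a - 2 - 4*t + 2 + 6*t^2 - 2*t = -18*a^2 + a*(52*t + 2) + 6*t^2 - 6*t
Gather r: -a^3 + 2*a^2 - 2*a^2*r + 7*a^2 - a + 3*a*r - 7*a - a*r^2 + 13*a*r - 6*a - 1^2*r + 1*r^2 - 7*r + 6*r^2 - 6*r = -a^3 + 9*a^2 - 14*a + r^2*(7 - a) + r*(-2*a^2 + 16*a - 14)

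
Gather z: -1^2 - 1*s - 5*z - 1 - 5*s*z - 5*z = -s + z*(-5*s - 10) - 2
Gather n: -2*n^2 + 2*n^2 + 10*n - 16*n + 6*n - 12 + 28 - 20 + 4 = 0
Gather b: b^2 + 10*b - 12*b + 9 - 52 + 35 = b^2 - 2*b - 8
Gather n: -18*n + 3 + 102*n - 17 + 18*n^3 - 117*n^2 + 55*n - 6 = 18*n^3 - 117*n^2 + 139*n - 20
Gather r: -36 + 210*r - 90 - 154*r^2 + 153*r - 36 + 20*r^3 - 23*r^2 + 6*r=20*r^3 - 177*r^2 + 369*r - 162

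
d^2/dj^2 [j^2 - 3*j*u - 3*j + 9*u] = 2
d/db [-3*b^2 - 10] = -6*b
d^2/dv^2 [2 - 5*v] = 0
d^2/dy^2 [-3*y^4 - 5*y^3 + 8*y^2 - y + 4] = -36*y^2 - 30*y + 16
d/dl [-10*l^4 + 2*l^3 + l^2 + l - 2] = -40*l^3 + 6*l^2 + 2*l + 1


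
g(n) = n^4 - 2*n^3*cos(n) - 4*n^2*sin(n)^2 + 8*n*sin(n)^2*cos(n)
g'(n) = 2*n^3*sin(n) + 4*n^3 - 8*n^2*sin(n)*cos(n) - 6*n^2*cos(n) - 8*n*sin(n)^3 - 8*n*sin(n)^2 + 16*n*sin(n)*cos(n)^2 + 8*sin(n)^2*cos(n)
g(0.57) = 0.53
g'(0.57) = 1.52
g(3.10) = 151.77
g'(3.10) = 184.45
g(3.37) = 199.86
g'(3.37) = 169.04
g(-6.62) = 2443.61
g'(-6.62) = -1071.65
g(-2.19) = 4.83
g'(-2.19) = -17.65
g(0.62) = 0.60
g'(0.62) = 1.27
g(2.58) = 60.87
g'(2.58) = 149.65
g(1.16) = -0.85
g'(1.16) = -7.61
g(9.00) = 7823.26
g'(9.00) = 4233.76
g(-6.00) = 1695.95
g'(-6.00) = -1288.71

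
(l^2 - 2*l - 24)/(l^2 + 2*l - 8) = (l - 6)/(l - 2)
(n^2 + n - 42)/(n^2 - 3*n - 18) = (n + 7)/(n + 3)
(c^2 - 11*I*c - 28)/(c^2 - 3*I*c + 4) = (c - 7*I)/(c + I)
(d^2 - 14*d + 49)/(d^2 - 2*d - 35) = (d - 7)/(d + 5)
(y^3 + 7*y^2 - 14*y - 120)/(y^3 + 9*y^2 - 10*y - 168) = (y + 5)/(y + 7)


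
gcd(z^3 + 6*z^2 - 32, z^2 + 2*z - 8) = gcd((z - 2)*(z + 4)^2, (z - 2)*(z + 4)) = z^2 + 2*z - 8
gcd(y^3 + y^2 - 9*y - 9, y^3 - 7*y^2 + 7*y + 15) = y^2 - 2*y - 3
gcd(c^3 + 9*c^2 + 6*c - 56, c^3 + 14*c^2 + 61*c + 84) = c^2 + 11*c + 28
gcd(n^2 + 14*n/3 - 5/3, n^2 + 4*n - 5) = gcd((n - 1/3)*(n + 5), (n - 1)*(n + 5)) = n + 5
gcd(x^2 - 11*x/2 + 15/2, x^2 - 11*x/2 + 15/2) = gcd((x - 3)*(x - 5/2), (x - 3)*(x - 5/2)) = x^2 - 11*x/2 + 15/2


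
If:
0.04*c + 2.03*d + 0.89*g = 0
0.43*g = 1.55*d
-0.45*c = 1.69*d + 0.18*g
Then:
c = 0.00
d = 0.00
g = 0.00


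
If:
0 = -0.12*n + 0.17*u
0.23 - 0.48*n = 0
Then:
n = 0.48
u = 0.34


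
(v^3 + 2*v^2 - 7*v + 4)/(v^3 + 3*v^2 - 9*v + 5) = (v + 4)/(v + 5)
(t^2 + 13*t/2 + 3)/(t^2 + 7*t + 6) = (t + 1/2)/(t + 1)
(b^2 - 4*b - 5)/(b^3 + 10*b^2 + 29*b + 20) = (b - 5)/(b^2 + 9*b + 20)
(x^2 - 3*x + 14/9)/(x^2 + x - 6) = (x^2 - 3*x + 14/9)/(x^2 + x - 6)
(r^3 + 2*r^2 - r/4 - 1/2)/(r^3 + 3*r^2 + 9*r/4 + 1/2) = (2*r - 1)/(2*r + 1)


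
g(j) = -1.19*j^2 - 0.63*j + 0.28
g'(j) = -2.38*j - 0.63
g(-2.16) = -3.91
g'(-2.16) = 4.51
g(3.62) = -17.59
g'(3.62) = -9.25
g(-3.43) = -11.56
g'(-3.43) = 7.53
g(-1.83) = -2.55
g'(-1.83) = 3.73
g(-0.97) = -0.23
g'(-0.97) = 1.68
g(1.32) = -2.63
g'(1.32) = -3.77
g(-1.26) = -0.82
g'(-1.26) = 2.37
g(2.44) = -8.34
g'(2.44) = -6.44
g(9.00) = -101.78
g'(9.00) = -22.05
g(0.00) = 0.28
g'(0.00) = -0.63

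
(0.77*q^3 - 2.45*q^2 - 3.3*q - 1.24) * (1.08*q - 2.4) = 0.8316*q^4 - 4.494*q^3 + 2.316*q^2 + 6.5808*q + 2.976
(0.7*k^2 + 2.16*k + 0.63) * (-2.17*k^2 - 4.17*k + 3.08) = -1.519*k^4 - 7.6062*k^3 - 8.2183*k^2 + 4.0257*k + 1.9404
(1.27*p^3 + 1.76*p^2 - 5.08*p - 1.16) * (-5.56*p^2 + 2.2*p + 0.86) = -7.0612*p^5 - 6.9916*p^4 + 33.209*p^3 - 3.2128*p^2 - 6.9208*p - 0.9976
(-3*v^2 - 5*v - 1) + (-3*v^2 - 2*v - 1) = -6*v^2 - 7*v - 2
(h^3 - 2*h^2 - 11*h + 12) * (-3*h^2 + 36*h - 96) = -3*h^5 + 42*h^4 - 135*h^3 - 240*h^2 + 1488*h - 1152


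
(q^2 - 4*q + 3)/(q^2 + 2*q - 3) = (q - 3)/(q + 3)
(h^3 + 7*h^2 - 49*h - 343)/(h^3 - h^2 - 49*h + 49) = (h + 7)/(h - 1)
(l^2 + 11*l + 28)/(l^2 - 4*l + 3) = (l^2 + 11*l + 28)/(l^2 - 4*l + 3)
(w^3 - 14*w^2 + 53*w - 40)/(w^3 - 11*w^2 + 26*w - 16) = (w - 5)/(w - 2)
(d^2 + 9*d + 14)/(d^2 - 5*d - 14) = (d + 7)/(d - 7)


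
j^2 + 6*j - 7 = (j - 1)*(j + 7)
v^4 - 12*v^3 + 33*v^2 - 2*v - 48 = (v - 8)*(v - 3)*(v - 2)*(v + 1)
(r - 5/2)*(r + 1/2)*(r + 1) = r^3 - r^2 - 13*r/4 - 5/4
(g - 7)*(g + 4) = g^2 - 3*g - 28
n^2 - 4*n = n*(n - 4)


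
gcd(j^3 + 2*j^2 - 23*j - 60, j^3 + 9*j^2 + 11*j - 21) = j + 3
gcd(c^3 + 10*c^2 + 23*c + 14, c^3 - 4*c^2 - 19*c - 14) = c^2 + 3*c + 2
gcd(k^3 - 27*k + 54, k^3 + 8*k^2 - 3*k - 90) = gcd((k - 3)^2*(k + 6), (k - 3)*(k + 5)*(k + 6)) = k^2 + 3*k - 18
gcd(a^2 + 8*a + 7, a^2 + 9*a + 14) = a + 7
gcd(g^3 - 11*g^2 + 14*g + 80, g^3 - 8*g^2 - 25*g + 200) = g^2 - 13*g + 40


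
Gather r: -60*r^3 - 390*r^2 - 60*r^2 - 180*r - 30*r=-60*r^3 - 450*r^2 - 210*r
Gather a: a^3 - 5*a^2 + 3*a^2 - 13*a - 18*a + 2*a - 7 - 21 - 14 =a^3 - 2*a^2 - 29*a - 42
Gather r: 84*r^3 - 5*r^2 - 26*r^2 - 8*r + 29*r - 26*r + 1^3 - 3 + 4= 84*r^3 - 31*r^2 - 5*r + 2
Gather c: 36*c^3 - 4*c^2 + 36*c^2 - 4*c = 36*c^3 + 32*c^2 - 4*c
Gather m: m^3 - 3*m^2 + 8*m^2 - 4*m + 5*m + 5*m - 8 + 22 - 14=m^3 + 5*m^2 + 6*m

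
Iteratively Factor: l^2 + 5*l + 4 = (l + 1)*(l + 4)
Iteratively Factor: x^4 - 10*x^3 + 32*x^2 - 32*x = (x)*(x^3 - 10*x^2 + 32*x - 32) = x*(x - 4)*(x^2 - 6*x + 8) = x*(x - 4)*(x - 2)*(x - 4)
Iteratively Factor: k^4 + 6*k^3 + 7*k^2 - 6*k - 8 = (k - 1)*(k^3 + 7*k^2 + 14*k + 8) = (k - 1)*(k + 4)*(k^2 + 3*k + 2) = (k - 1)*(k + 1)*(k + 4)*(k + 2)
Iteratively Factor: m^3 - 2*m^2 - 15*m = (m - 5)*(m^2 + 3*m) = m*(m - 5)*(m + 3)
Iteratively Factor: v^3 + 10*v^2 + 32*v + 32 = (v + 4)*(v^2 + 6*v + 8) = (v + 2)*(v + 4)*(v + 4)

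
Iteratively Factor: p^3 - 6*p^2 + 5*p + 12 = (p - 4)*(p^2 - 2*p - 3) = (p - 4)*(p - 3)*(p + 1)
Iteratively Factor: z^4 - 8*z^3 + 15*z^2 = (z)*(z^3 - 8*z^2 + 15*z) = z*(z - 5)*(z^2 - 3*z) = z*(z - 5)*(z - 3)*(z)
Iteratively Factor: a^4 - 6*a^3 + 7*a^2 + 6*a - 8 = (a - 4)*(a^3 - 2*a^2 - a + 2) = (a - 4)*(a - 2)*(a^2 - 1) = (a - 4)*(a - 2)*(a - 1)*(a + 1)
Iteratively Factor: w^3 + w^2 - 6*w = (w + 3)*(w^2 - 2*w) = (w - 2)*(w + 3)*(w)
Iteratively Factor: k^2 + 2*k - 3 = (k - 1)*(k + 3)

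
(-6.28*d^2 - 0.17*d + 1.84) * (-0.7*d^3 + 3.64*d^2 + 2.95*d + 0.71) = 4.396*d^5 - 22.7402*d^4 - 20.4328*d^3 + 1.7373*d^2 + 5.3073*d + 1.3064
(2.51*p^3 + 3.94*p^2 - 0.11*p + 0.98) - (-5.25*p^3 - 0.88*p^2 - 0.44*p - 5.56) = 7.76*p^3 + 4.82*p^2 + 0.33*p + 6.54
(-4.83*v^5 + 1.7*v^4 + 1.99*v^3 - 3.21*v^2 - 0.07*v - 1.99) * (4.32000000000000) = -20.8656*v^5 + 7.344*v^4 + 8.5968*v^3 - 13.8672*v^2 - 0.3024*v - 8.5968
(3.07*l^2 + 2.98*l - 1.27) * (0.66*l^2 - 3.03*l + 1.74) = 2.0262*l^4 - 7.3353*l^3 - 4.5258*l^2 + 9.0333*l - 2.2098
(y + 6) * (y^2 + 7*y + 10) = y^3 + 13*y^2 + 52*y + 60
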